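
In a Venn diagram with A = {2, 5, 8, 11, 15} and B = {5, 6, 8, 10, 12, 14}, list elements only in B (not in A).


A = {2, 5, 8, 11, 15}
B = {5, 6, 8, 10, 12, 14}
Region: only in B (not in A)
Elements: {6, 10, 12, 14}

Elements only in B (not in A): {6, 10, 12, 14}


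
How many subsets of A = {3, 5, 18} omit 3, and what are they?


A subset of A that omits 3 is a subset of A \ {3}, so there are 2^(n-1) = 2^2 = 4 of them.
Subsets excluding 3: ∅, {5}, {18}, {5, 18}

Subsets excluding 3 (4 total): ∅, {5}, {18}, {5, 18}


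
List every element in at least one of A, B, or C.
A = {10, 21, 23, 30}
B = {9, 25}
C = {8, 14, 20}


A ∪ B = {9, 10, 21, 23, 25, 30}
(A ∪ B) ∪ C = {8, 9, 10, 14, 20, 21, 23, 25, 30}

A ∪ B ∪ C = {8, 9, 10, 14, 20, 21, 23, 25, 30}


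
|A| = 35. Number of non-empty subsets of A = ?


Total subsets = 2^n = 2^35 = 34359738368
Non-empty subsets exclude the empty set: 2^n - 1
= 34359738368 - 1
= 34359738367

Number of non-empty subsets = 34359738367


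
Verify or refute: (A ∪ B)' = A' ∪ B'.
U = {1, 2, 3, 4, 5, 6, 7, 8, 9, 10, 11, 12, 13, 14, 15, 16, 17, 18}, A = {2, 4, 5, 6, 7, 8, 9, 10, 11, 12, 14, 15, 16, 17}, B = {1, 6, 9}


LHS: A ∪ B = {1, 2, 4, 5, 6, 7, 8, 9, 10, 11, 12, 14, 15, 16, 17}
(A ∪ B)' = U \ (A ∪ B) = {3, 13, 18}
A' = {1, 3, 13, 18}, B' = {2, 3, 4, 5, 7, 8, 10, 11, 12, 13, 14, 15, 16, 17, 18}
Claimed RHS: A' ∪ B' = {1, 2, 3, 4, 5, 7, 8, 10, 11, 12, 13, 14, 15, 16, 17, 18}
Identity is INVALID: LHS = {3, 13, 18} but the RHS claimed here equals {1, 2, 3, 4, 5, 7, 8, 10, 11, 12, 13, 14, 15, 16, 17, 18}. The correct form is (A ∪ B)' = A' ∩ B'.

Identity is invalid: (A ∪ B)' = {3, 13, 18} but A' ∪ B' = {1, 2, 3, 4, 5, 7, 8, 10, 11, 12, 13, 14, 15, 16, 17, 18}. The correct De Morgan law is (A ∪ B)' = A' ∩ B'.


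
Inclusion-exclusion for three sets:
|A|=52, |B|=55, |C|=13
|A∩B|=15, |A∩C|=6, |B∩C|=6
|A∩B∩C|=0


|A∪B∪C| = |A|+|B|+|C| - |A∩B|-|A∩C|-|B∩C| + |A∩B∩C|
= 52+55+13 - 15-6-6 + 0
= 120 - 27 + 0
= 93

|A ∪ B ∪ C| = 93


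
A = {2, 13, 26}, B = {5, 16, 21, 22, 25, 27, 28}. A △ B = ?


A △ B = (A \ B) ∪ (B \ A) = elements in exactly one of A or B
A \ B = {2, 13, 26}
B \ A = {5, 16, 21, 22, 25, 27, 28}
A △ B = {2, 5, 13, 16, 21, 22, 25, 26, 27, 28}

A △ B = {2, 5, 13, 16, 21, 22, 25, 26, 27, 28}


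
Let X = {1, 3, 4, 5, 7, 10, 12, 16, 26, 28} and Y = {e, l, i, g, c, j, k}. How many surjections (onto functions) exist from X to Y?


n = |X| = 10, k = |Y| = 7. Surjections via inclusion-exclusion:
S(n,k) = Σ(-1)^i × C(k,i) × (k-i)^n, i=0 to k
i=0: (-1)^0×C(7,0)×7^10 = 282475249
i=1: (-1)^1×C(7,1)×6^10 = -423263232
i=2: (-1)^2×C(7,2)×5^10 = 205078125
i=3: (-1)^3×C(7,3)×4^10 = -36700160
i=4: (-1)^4×C(7,4)×3^10 = 2066715
i=5: (-1)^5×C(7,5)×2^10 = -21504
i=6: (-1)^6×C(7,6)×1^10 = 7
i=7: (-1)^7×C(7,7)×0^10 = 0
Total = 29635200

Number of surjections = 29635200


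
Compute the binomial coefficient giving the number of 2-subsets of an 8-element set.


C(n,k) = n! / (k!(n-k)!)
C(8,2) = 8! / (2!6!)
= 28

C(8,2) = 28


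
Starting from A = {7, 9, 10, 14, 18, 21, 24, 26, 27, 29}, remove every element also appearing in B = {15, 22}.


A \ B = elements in A but not in B
A = {7, 9, 10, 14, 18, 21, 24, 26, 27, 29}
B = {15, 22}
Remove from A any elements in B
A \ B = {7, 9, 10, 14, 18, 21, 24, 26, 27, 29}

A \ B = {7, 9, 10, 14, 18, 21, 24, 26, 27, 29}


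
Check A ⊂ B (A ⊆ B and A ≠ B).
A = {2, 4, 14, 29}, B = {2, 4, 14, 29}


A ⊂ B requires: A ⊆ B AND A ≠ B.
A ⊆ B? Yes
A = B? Yes
A = B, so A is not a PROPER subset.

No, A is not a proper subset of B


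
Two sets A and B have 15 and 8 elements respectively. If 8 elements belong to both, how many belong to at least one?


|A ∪ B| = |A| + |B| - |A ∩ B|
= 15 + 8 - 8
= 15

|A ∪ B| = 15


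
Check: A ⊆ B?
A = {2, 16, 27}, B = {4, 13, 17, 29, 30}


A ⊆ B means every element of A is in B.
Elements in A not in B: {2, 16, 27}
So A ⊄ B.

No, A ⊄ B


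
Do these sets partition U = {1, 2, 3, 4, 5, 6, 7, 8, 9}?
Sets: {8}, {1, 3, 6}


A partition requires: (1) non-empty parts, (2) pairwise disjoint, (3) union = U
Parts: {8}, {1, 3, 6}
Union of parts: {1, 3, 6, 8}
U = {1, 2, 3, 4, 5, 6, 7, 8, 9}
All non-empty? True
Pairwise disjoint? True
Covers U? False

No, not a valid partition


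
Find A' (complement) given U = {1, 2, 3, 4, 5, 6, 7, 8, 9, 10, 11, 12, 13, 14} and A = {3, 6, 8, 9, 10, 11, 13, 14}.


Aᶜ = U \ A = elements in U but not in A
U = {1, 2, 3, 4, 5, 6, 7, 8, 9, 10, 11, 12, 13, 14}
A = {3, 6, 8, 9, 10, 11, 13, 14}
Aᶜ = {1, 2, 4, 5, 7, 12}

Aᶜ = {1, 2, 4, 5, 7, 12}


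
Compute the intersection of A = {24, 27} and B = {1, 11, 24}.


A ∩ B = elements in both A and B
A = {24, 27}
B = {1, 11, 24}
A ∩ B = {24}

A ∩ B = {24}


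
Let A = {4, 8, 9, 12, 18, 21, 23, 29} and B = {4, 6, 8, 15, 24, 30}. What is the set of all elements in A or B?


A ∪ B = all elements in A or B (or both)
A = {4, 8, 9, 12, 18, 21, 23, 29}
B = {4, 6, 8, 15, 24, 30}
A ∪ B = {4, 6, 8, 9, 12, 15, 18, 21, 23, 24, 29, 30}

A ∪ B = {4, 6, 8, 9, 12, 15, 18, 21, 23, 24, 29, 30}


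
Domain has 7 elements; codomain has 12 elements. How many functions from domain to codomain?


Each of |A| = 7 inputs maps to any of |B| = 12 outputs.
# functions = |B|^|A| = 12^7
= 35831808

Number of functions = 35831808


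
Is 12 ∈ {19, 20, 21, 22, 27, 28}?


A = {19, 20, 21, 22, 27, 28}
Checking if 12 is in A
12 is not in A → False

12 ∉ A


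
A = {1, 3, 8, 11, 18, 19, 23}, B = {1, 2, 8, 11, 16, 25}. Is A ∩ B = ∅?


Disjoint means A ∩ B = ∅.
A ∩ B = {1, 8, 11}
A ∩ B ≠ ∅, so A and B are NOT disjoint.

No, A and B are not disjoint (A ∩ B = {1, 8, 11})


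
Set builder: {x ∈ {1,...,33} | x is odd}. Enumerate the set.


Checking each candidate:
Condition: odd numbers in {1,...,33}
Result = {1, 3, 5, 7, 9, 11, 13, 15, 17, 19, 21, 23, 25, 27, 29, 31, 33}

{1, 3, 5, 7, 9, 11, 13, 15, 17, 19, 21, 23, 25, 27, 29, 31, 33}


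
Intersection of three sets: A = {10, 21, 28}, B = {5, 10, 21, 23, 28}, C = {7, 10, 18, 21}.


A ∩ B = {10, 21, 28}
(A ∩ B) ∩ C = {10, 21}

A ∩ B ∩ C = {10, 21}


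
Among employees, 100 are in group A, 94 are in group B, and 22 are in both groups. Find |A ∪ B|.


|A ∪ B| = |A| + |B| - |A ∩ B|
= 100 + 94 - 22
= 172

|A ∪ B| = 172


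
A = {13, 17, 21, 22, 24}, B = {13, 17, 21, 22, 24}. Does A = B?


Two sets are equal iff they have exactly the same elements.
A = {13, 17, 21, 22, 24}
B = {13, 17, 21, 22, 24}
Same elements → A = B

Yes, A = B


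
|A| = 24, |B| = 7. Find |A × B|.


|A × B| = |A| × |B|
= 24 × 7
= 168

|A × B| = 168


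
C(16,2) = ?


C(n,k) = n! / (k!(n-k)!)
C(16,2) = 16! / (2!14!)
= 120

C(16,2) = 120


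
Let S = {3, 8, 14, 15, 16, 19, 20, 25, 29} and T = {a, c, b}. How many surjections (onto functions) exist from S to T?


n = |S| = 9, k = |T| = 3. Surjections via inclusion-exclusion:
S(n,k) = Σ(-1)^i × C(k,i) × (k-i)^n, i=0 to k
i=0: (-1)^0×C(3,0)×3^9 = 19683
i=1: (-1)^1×C(3,1)×2^9 = -1536
i=2: (-1)^2×C(3,2)×1^9 = 3
i=3: (-1)^3×C(3,3)×0^9 = 0
Total = 18150

Number of surjections = 18150


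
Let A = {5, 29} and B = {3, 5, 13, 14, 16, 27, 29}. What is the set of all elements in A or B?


A ∪ B = all elements in A or B (or both)
A = {5, 29}
B = {3, 5, 13, 14, 16, 27, 29}
A ∪ B = {3, 5, 13, 14, 16, 27, 29}

A ∪ B = {3, 5, 13, 14, 16, 27, 29}


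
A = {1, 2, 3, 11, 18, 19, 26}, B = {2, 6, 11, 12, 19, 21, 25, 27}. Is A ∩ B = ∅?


Disjoint means A ∩ B = ∅.
A ∩ B = {2, 11, 19}
A ∩ B ≠ ∅, so A and B are NOT disjoint.

No, A and B are not disjoint (A ∩ B = {2, 11, 19})


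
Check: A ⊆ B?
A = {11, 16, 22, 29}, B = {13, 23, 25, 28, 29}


A ⊆ B means every element of A is in B.
Elements in A not in B: {11, 16, 22}
So A ⊄ B.

No, A ⊄ B


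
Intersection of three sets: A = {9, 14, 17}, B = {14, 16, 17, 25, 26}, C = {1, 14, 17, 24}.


A ∩ B = {14, 17}
(A ∩ B) ∩ C = {14, 17}

A ∩ B ∩ C = {14, 17}


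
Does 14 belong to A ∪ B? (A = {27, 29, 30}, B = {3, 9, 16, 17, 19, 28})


A = {27, 29, 30}, B = {3, 9, 16, 17, 19, 28}
A ∪ B = all elements in A or B
A ∪ B = {3, 9, 16, 17, 19, 27, 28, 29, 30}
Checking if 14 ∈ A ∪ B
14 is not in A ∪ B → False

14 ∉ A ∪ B


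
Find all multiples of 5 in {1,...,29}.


Checking each candidate:
Condition: multiples of 5 in {1,...,29}
Result = {5, 10, 15, 20, 25}

{5, 10, 15, 20, 25}


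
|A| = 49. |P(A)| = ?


Number of subsets = 2^n
= 2^49
= 562949953421312

|P(A)| = 562949953421312


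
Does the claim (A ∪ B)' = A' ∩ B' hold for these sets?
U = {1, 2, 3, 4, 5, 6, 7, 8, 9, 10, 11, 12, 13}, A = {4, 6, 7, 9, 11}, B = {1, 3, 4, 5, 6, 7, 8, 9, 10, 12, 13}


LHS: A ∪ B = {1, 3, 4, 5, 6, 7, 8, 9, 10, 11, 12, 13}
(A ∪ B)' = U \ (A ∪ B) = {2}
A' = {1, 2, 3, 5, 8, 10, 12, 13}, B' = {2, 11}
Claimed RHS: A' ∩ B' = {2}
Identity is VALID: LHS = RHS = {2} ✓

Identity is valid. (A ∪ B)' = A' ∩ B' = {2}


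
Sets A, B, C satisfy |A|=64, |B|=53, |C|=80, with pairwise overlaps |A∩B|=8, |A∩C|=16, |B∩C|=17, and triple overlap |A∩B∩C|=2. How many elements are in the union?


|A∪B∪C| = |A|+|B|+|C| - |A∩B|-|A∩C|-|B∩C| + |A∩B∩C|
= 64+53+80 - 8-16-17 + 2
= 197 - 41 + 2
= 158

|A ∪ B ∪ C| = 158


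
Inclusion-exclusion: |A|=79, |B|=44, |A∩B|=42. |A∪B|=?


|A ∪ B| = |A| + |B| - |A ∩ B|
= 79 + 44 - 42
= 81

|A ∪ B| = 81


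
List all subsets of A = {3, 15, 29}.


|A| = 3, so |P(A)| = 2^3 = 8
Enumerate subsets by cardinality (0 to 3):
∅, {3}, {15}, {29}, {3, 15}, {3, 29}, {15, 29}, {3, 15, 29}

P(A) has 8 subsets: ∅, {3}, {15}, {29}, {3, 15}, {3, 29}, {15, 29}, {3, 15, 29}


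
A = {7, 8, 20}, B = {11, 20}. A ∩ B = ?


A ∩ B = elements in both A and B
A = {7, 8, 20}
B = {11, 20}
A ∩ B = {20}

A ∩ B = {20}


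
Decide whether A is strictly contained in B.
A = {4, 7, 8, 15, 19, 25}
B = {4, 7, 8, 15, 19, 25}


A ⊂ B requires: A ⊆ B AND A ≠ B.
A ⊆ B? Yes
A = B? Yes
A = B, so A is not a PROPER subset.

No, A is not a proper subset of B


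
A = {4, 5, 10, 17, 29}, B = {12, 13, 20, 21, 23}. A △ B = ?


A △ B = (A \ B) ∪ (B \ A) = elements in exactly one of A or B
A \ B = {4, 5, 10, 17, 29}
B \ A = {12, 13, 20, 21, 23}
A △ B = {4, 5, 10, 12, 13, 17, 20, 21, 23, 29}

A △ B = {4, 5, 10, 12, 13, 17, 20, 21, 23, 29}


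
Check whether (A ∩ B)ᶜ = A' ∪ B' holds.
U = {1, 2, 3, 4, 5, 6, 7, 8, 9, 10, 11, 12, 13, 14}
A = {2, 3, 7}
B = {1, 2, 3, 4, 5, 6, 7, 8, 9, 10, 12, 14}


LHS: A ∩ B = {2, 3, 7}
(A ∩ B)' = U \ (A ∩ B) = {1, 4, 5, 6, 8, 9, 10, 11, 12, 13, 14}
A' = {1, 4, 5, 6, 8, 9, 10, 11, 12, 13, 14}, B' = {11, 13}
Claimed RHS: A' ∪ B' = {1, 4, 5, 6, 8, 9, 10, 11, 12, 13, 14}
Identity is VALID: LHS = RHS = {1, 4, 5, 6, 8, 9, 10, 11, 12, 13, 14} ✓

Identity is valid. (A ∩ B)' = A' ∪ B' = {1, 4, 5, 6, 8, 9, 10, 11, 12, 13, 14}


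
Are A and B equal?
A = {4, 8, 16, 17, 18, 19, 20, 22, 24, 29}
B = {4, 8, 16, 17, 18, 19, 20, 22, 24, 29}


Two sets are equal iff they have exactly the same elements.
A = {4, 8, 16, 17, 18, 19, 20, 22, 24, 29}
B = {4, 8, 16, 17, 18, 19, 20, 22, 24, 29}
Same elements → A = B

Yes, A = B


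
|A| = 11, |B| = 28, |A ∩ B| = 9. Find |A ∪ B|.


|A ∪ B| = |A| + |B| - |A ∩ B|
= 11 + 28 - 9
= 30

|A ∪ B| = 30


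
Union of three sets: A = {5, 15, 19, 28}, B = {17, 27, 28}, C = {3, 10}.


A ∪ B = {5, 15, 17, 19, 27, 28}
(A ∪ B) ∪ C = {3, 5, 10, 15, 17, 19, 27, 28}

A ∪ B ∪ C = {3, 5, 10, 15, 17, 19, 27, 28}


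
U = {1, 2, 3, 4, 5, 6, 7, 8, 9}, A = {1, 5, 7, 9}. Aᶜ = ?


Aᶜ = U \ A = elements in U but not in A
U = {1, 2, 3, 4, 5, 6, 7, 8, 9}
A = {1, 5, 7, 9}
Aᶜ = {2, 3, 4, 6, 8}

Aᶜ = {2, 3, 4, 6, 8}


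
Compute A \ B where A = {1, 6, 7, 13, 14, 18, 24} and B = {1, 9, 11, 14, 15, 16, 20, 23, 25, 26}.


A \ B = elements in A but not in B
A = {1, 6, 7, 13, 14, 18, 24}
B = {1, 9, 11, 14, 15, 16, 20, 23, 25, 26}
Remove from A any elements in B
A \ B = {6, 7, 13, 18, 24}

A \ B = {6, 7, 13, 18, 24}


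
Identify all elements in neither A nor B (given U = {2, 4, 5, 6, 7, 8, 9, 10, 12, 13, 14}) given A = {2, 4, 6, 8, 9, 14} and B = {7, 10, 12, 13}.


A = {2, 4, 6, 8, 9, 14}
B = {7, 10, 12, 13}
Region: in neither A nor B (given U = {2, 4, 5, 6, 7, 8, 9, 10, 12, 13, 14})
Elements: {5}

Elements in neither A nor B (given U = {2, 4, 5, 6, 7, 8, 9, 10, 12, 13, 14}): {5}


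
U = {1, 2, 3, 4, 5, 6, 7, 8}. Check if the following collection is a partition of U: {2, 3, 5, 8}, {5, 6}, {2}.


A partition requires: (1) non-empty parts, (2) pairwise disjoint, (3) union = U
Parts: {2, 3, 5, 8}, {5, 6}, {2}
Union of parts: {2, 3, 5, 6, 8}
U = {1, 2, 3, 4, 5, 6, 7, 8}
All non-empty? True
Pairwise disjoint? False
Covers U? False

No, not a valid partition


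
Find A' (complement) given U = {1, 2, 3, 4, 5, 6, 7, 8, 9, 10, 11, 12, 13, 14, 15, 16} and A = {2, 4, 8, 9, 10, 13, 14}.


Aᶜ = U \ A = elements in U but not in A
U = {1, 2, 3, 4, 5, 6, 7, 8, 9, 10, 11, 12, 13, 14, 15, 16}
A = {2, 4, 8, 9, 10, 13, 14}
Aᶜ = {1, 3, 5, 6, 7, 11, 12, 15, 16}

Aᶜ = {1, 3, 5, 6, 7, 11, 12, 15, 16}


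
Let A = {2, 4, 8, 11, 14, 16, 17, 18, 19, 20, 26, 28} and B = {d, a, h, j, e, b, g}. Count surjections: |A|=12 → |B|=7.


n = |A| = 12, k = |B| = 7. Surjections via inclusion-exclusion:
S(n,k) = Σ(-1)^i × C(k,i) × (k-i)^n, i=0 to k
i=0: (-1)^0×C(7,0)×7^12 = 13841287201
i=1: (-1)^1×C(7,1)×6^12 = -15237476352
i=2: (-1)^2×C(7,2)×5^12 = 5126953125
i=3: (-1)^3×C(7,3)×4^12 = -587202560
i=4: (-1)^4×C(7,4)×3^12 = 18600435
i=5: (-1)^5×C(7,5)×2^12 = -86016
i=6: (-1)^6×C(7,6)×1^12 = 7
i=7: (-1)^7×C(7,7)×0^12 = 0
Total = 3162075840

Number of surjections = 3162075840


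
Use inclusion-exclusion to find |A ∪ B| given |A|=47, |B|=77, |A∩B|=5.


|A ∪ B| = |A| + |B| - |A ∩ B|
= 47 + 77 - 5
= 119

|A ∪ B| = 119


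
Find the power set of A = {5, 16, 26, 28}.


|A| = 4, so |P(A)| = 2^4 = 16
Enumerate subsets by cardinality (0 to 4):
∅, {5}, {16}, {26}, {28}, {5, 16}, {5, 26}, {5, 28}, {16, 26}, {16, 28}, {26, 28}, {5, 16, 26}, {5, 16, 28}, {5, 26, 28}, {16, 26, 28}, {5, 16, 26, 28}

P(A) has 16 subsets: ∅, {5}, {16}, {26}, {28}, {5, 16}, {5, 26}, {5, 28}, {16, 26}, {16, 28}, {26, 28}, {5, 16, 26}, {5, 16, 28}, {5, 26, 28}, {16, 26, 28}, {5, 16, 26, 28}


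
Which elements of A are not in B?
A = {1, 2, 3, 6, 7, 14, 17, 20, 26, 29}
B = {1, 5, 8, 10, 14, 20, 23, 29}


A \ B = elements in A but not in B
A = {1, 2, 3, 6, 7, 14, 17, 20, 26, 29}
B = {1, 5, 8, 10, 14, 20, 23, 29}
Remove from A any elements in B
A \ B = {2, 3, 6, 7, 17, 26}

A \ B = {2, 3, 6, 7, 17, 26}


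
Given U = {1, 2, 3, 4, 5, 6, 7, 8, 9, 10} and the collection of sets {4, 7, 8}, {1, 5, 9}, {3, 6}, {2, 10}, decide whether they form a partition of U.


A partition requires: (1) non-empty parts, (2) pairwise disjoint, (3) union = U
Parts: {4, 7, 8}, {1, 5, 9}, {3, 6}, {2, 10}
Union of parts: {1, 2, 3, 4, 5, 6, 7, 8, 9, 10}
U = {1, 2, 3, 4, 5, 6, 7, 8, 9, 10}
All non-empty? True
Pairwise disjoint? True
Covers U? True

Yes, valid partition


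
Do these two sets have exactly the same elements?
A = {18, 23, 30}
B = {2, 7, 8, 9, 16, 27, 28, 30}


Two sets are equal iff they have exactly the same elements.
A = {18, 23, 30}
B = {2, 7, 8, 9, 16, 27, 28, 30}
Differences: {2, 7, 8, 9, 16, 18, 23, 27, 28}
A ≠ B

No, A ≠ B


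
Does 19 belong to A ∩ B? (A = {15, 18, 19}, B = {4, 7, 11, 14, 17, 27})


A = {15, 18, 19}, B = {4, 7, 11, 14, 17, 27}
A ∩ B = elements in both A and B
A ∩ B = ∅
Checking if 19 ∈ A ∩ B
19 is not in A ∩ B → False

19 ∉ A ∩ B


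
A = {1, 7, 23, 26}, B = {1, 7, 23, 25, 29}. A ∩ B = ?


A ∩ B = elements in both A and B
A = {1, 7, 23, 26}
B = {1, 7, 23, 25, 29}
A ∩ B = {1, 7, 23}

A ∩ B = {1, 7, 23}


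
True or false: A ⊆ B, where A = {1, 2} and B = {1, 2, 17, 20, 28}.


A ⊆ B means every element of A is in B.
All elements of A are in B.
So A ⊆ B.

Yes, A ⊆ B


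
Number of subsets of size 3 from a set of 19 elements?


C(n,k) = n! / (k!(n-k)!)
C(19,3) = 19! / (3!16!)
= 969

C(19,3) = 969


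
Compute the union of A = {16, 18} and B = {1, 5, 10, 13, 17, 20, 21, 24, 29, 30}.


A ∪ B = all elements in A or B (or both)
A = {16, 18}
B = {1, 5, 10, 13, 17, 20, 21, 24, 29, 30}
A ∪ B = {1, 5, 10, 13, 16, 17, 18, 20, 21, 24, 29, 30}

A ∪ B = {1, 5, 10, 13, 16, 17, 18, 20, 21, 24, 29, 30}


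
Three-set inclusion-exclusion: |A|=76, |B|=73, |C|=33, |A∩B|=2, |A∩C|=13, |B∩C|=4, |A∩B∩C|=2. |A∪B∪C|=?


|A∪B∪C| = |A|+|B|+|C| - |A∩B|-|A∩C|-|B∩C| + |A∩B∩C|
= 76+73+33 - 2-13-4 + 2
= 182 - 19 + 2
= 165

|A ∪ B ∪ C| = 165


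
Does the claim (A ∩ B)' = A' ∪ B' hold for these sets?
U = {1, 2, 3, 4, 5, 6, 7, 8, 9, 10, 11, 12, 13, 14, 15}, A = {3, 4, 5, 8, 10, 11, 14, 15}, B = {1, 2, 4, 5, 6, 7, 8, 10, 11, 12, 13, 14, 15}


LHS: A ∩ B = {4, 5, 8, 10, 11, 14, 15}
(A ∩ B)' = U \ (A ∩ B) = {1, 2, 3, 6, 7, 9, 12, 13}
A' = {1, 2, 6, 7, 9, 12, 13}, B' = {3, 9}
Claimed RHS: A' ∪ B' = {1, 2, 3, 6, 7, 9, 12, 13}
Identity is VALID: LHS = RHS = {1, 2, 3, 6, 7, 9, 12, 13} ✓

Identity is valid. (A ∩ B)' = A' ∪ B' = {1, 2, 3, 6, 7, 9, 12, 13}


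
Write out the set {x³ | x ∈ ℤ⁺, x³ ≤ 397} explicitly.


Checking each candidate:
Condition: positive perfect cubes ≤ 397
Result = {1, 8, 27, 64, 125, 216, 343}

{1, 8, 27, 64, 125, 216, 343}


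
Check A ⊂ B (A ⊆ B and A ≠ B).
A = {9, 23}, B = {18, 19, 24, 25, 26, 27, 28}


A ⊂ B requires: A ⊆ B AND A ≠ B.
A ⊆ B? No
A ⊄ B, so A is not a proper subset.

No, A is not a proper subset of B


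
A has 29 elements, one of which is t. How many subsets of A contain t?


Subsets of A containing t correspond to subsets of A \ {t}, which has 28 elements.
Count = 2^(n-1) = 2^28
= 268435456

Number of subsets containing t = 268435456


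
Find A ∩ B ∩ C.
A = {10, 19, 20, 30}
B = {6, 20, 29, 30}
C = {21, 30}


A ∩ B = {20, 30}
(A ∩ B) ∩ C = {30}

A ∩ B ∩ C = {30}


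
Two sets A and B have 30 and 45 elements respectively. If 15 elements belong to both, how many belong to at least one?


|A ∪ B| = |A| + |B| - |A ∩ B|
= 30 + 45 - 15
= 60

|A ∪ B| = 60


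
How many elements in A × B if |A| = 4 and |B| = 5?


|A × B| = |A| × |B|
= 4 × 5
= 20

|A × B| = 20


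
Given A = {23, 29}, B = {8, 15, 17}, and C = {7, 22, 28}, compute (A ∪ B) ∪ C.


A ∪ B = {8, 15, 17, 23, 29}
(A ∪ B) ∪ C = {7, 8, 15, 17, 22, 23, 28, 29}

A ∪ B ∪ C = {7, 8, 15, 17, 22, 23, 28, 29}


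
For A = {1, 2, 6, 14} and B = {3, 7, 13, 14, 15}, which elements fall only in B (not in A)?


A = {1, 2, 6, 14}
B = {3, 7, 13, 14, 15}
Region: only in B (not in A)
Elements: {3, 7, 13, 15}

Elements only in B (not in A): {3, 7, 13, 15}


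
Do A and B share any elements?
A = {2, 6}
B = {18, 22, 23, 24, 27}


Disjoint means A ∩ B = ∅.
A ∩ B = ∅
A ∩ B = ∅, so A and B are disjoint.

No — A and B share no elements (A ∩ B = ∅), so they are disjoint


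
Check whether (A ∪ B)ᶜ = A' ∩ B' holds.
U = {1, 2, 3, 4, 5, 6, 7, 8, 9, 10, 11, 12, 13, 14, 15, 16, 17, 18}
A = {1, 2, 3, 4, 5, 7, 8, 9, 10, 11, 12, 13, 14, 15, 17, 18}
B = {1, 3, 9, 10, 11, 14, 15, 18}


LHS: A ∪ B = {1, 2, 3, 4, 5, 7, 8, 9, 10, 11, 12, 13, 14, 15, 17, 18}
(A ∪ B)' = U \ (A ∪ B) = {6, 16}
A' = {6, 16}, B' = {2, 4, 5, 6, 7, 8, 12, 13, 16, 17}
Claimed RHS: A' ∩ B' = {6, 16}
Identity is VALID: LHS = RHS = {6, 16} ✓

Identity is valid. (A ∪ B)' = A' ∩ B' = {6, 16}


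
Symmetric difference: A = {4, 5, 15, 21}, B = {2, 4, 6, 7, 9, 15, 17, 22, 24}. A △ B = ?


A △ B = (A \ B) ∪ (B \ A) = elements in exactly one of A or B
A \ B = {5, 21}
B \ A = {2, 6, 7, 9, 17, 22, 24}
A △ B = {2, 5, 6, 7, 9, 17, 21, 22, 24}

A △ B = {2, 5, 6, 7, 9, 17, 21, 22, 24}


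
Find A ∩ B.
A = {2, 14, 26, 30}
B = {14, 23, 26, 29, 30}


A ∩ B = elements in both A and B
A = {2, 14, 26, 30}
B = {14, 23, 26, 29, 30}
A ∩ B = {14, 26, 30}

A ∩ B = {14, 26, 30}


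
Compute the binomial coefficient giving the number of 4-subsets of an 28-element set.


C(n,k) = n! / (k!(n-k)!)
C(28,4) = 28! / (4!24!)
= 20475

C(28,4) = 20475


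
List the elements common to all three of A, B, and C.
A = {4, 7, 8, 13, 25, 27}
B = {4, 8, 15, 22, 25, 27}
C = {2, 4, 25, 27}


A ∩ B = {4, 8, 25, 27}
(A ∩ B) ∩ C = {4, 25, 27}

A ∩ B ∩ C = {4, 25, 27}


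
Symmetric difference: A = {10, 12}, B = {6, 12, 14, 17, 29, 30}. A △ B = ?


A △ B = (A \ B) ∪ (B \ A) = elements in exactly one of A or B
A \ B = {10}
B \ A = {6, 14, 17, 29, 30}
A △ B = {6, 10, 14, 17, 29, 30}

A △ B = {6, 10, 14, 17, 29, 30}


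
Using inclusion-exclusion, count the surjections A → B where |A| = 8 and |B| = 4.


n = |A| = 8, k = |B| = 4. Surjections via inclusion-exclusion:
S(n,k) = Σ(-1)^i × C(k,i) × (k-i)^n, i=0 to k
i=0: (-1)^0×C(4,0)×4^8 = 65536
i=1: (-1)^1×C(4,1)×3^8 = -26244
i=2: (-1)^2×C(4,2)×2^8 = 1536
i=3: (-1)^3×C(4,3)×1^8 = -4
i=4: (-1)^4×C(4,4)×0^8 = 0
Total = 40824

Number of surjections = 40824


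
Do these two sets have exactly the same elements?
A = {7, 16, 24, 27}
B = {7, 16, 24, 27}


Two sets are equal iff they have exactly the same elements.
A = {7, 16, 24, 27}
B = {7, 16, 24, 27}
Same elements → A = B

Yes, A = B


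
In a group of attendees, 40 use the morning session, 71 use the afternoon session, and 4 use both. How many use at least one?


|A ∪ B| = |A| + |B| - |A ∩ B|
= 40 + 71 - 4
= 107

|A ∪ B| = 107


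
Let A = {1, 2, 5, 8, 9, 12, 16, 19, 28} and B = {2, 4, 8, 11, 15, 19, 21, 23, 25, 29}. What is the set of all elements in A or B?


A ∪ B = all elements in A or B (or both)
A = {1, 2, 5, 8, 9, 12, 16, 19, 28}
B = {2, 4, 8, 11, 15, 19, 21, 23, 25, 29}
A ∪ B = {1, 2, 4, 5, 8, 9, 11, 12, 15, 16, 19, 21, 23, 25, 28, 29}

A ∪ B = {1, 2, 4, 5, 8, 9, 11, 12, 15, 16, 19, 21, 23, 25, 28, 29}


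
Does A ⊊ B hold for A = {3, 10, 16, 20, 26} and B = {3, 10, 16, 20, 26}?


A ⊂ B requires: A ⊆ B AND A ≠ B.
A ⊆ B? Yes
A = B? Yes
A = B, so A is not a PROPER subset.

No, A is not a proper subset of B


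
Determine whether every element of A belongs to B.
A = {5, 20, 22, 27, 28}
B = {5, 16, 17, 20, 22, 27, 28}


A ⊆ B means every element of A is in B.
All elements of A are in B.
So A ⊆ B.

Yes, A ⊆ B


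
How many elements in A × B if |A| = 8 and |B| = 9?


|A × B| = |A| × |B|
= 8 × 9
= 72

|A × B| = 72


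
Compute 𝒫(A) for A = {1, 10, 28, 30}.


|A| = 4, so |P(A)| = 2^4 = 16
Enumerate subsets by cardinality (0 to 4):
∅, {1}, {10}, {28}, {30}, {1, 10}, {1, 28}, {1, 30}, {10, 28}, {10, 30}, {28, 30}, {1, 10, 28}, {1, 10, 30}, {1, 28, 30}, {10, 28, 30}, {1, 10, 28, 30}

P(A) has 16 subsets: ∅, {1}, {10}, {28}, {30}, {1, 10}, {1, 28}, {1, 30}, {10, 28}, {10, 30}, {28, 30}, {1, 10, 28}, {1, 10, 30}, {1, 28, 30}, {10, 28, 30}, {1, 10, 28, 30}


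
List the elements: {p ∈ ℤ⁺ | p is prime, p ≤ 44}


Checking each candidate:
Condition: primes ≤ 44
Result = {2, 3, 5, 7, 11, 13, 17, 19, 23, 29, 31, 37, 41, 43}

{2, 3, 5, 7, 11, 13, 17, 19, 23, 29, 31, 37, 41, 43}


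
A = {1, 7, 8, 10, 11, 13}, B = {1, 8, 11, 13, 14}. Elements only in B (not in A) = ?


A = {1, 7, 8, 10, 11, 13}
B = {1, 8, 11, 13, 14}
Region: only in B (not in A)
Elements: {14}

Elements only in B (not in A): {14}


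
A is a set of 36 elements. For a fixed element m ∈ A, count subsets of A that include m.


Subsets of A containing m correspond to subsets of A \ {m}, which has 35 elements.
Count = 2^(n-1) = 2^35
= 34359738368

Number of subsets containing m = 34359738368


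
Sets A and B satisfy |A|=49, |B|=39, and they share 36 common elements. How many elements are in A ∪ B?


|A ∪ B| = |A| + |B| - |A ∩ B|
= 49 + 39 - 36
= 52

|A ∪ B| = 52


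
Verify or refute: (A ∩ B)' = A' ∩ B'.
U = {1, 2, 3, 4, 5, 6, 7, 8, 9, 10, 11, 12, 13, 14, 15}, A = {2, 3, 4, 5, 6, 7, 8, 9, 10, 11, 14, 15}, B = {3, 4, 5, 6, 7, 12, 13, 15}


LHS: A ∩ B = {3, 4, 5, 6, 7, 15}
(A ∩ B)' = U \ (A ∩ B) = {1, 2, 8, 9, 10, 11, 12, 13, 14}
A' = {1, 12, 13}, B' = {1, 2, 8, 9, 10, 11, 14}
Claimed RHS: A' ∩ B' = {1}
Identity is INVALID: LHS = {1, 2, 8, 9, 10, 11, 12, 13, 14} but the RHS claimed here equals {1}. The correct form is (A ∩ B)' = A' ∪ B'.

Identity is invalid: (A ∩ B)' = {1, 2, 8, 9, 10, 11, 12, 13, 14} but A' ∩ B' = {1}. The correct De Morgan law is (A ∩ B)' = A' ∪ B'.


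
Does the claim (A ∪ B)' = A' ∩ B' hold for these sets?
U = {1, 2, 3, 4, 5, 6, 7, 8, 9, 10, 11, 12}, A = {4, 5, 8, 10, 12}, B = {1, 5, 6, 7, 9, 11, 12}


LHS: A ∪ B = {1, 4, 5, 6, 7, 8, 9, 10, 11, 12}
(A ∪ B)' = U \ (A ∪ B) = {2, 3}
A' = {1, 2, 3, 6, 7, 9, 11}, B' = {2, 3, 4, 8, 10}
Claimed RHS: A' ∩ B' = {2, 3}
Identity is VALID: LHS = RHS = {2, 3} ✓

Identity is valid. (A ∪ B)' = A' ∩ B' = {2, 3}


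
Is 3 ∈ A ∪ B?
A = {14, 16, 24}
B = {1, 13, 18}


A = {14, 16, 24}, B = {1, 13, 18}
A ∪ B = all elements in A or B
A ∪ B = {1, 13, 14, 16, 18, 24}
Checking if 3 ∈ A ∪ B
3 is not in A ∪ B → False

3 ∉ A ∪ B


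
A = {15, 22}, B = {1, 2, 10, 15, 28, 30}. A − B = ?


A \ B = elements in A but not in B
A = {15, 22}
B = {1, 2, 10, 15, 28, 30}
Remove from A any elements in B
A \ B = {22}

A \ B = {22}


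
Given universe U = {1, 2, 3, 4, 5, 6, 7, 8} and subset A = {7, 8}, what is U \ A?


Aᶜ = U \ A = elements in U but not in A
U = {1, 2, 3, 4, 5, 6, 7, 8}
A = {7, 8}
Aᶜ = {1, 2, 3, 4, 5, 6}

Aᶜ = {1, 2, 3, 4, 5, 6}


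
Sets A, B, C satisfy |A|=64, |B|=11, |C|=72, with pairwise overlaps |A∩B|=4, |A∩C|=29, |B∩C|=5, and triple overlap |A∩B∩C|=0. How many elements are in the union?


|A∪B∪C| = |A|+|B|+|C| - |A∩B|-|A∩C|-|B∩C| + |A∩B∩C|
= 64+11+72 - 4-29-5 + 0
= 147 - 38 + 0
= 109

|A ∪ B ∪ C| = 109


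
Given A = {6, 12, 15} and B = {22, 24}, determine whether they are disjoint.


Disjoint means A ∩ B = ∅.
A ∩ B = ∅
A ∩ B = ∅, so A and B are disjoint.

Yes, A and B are disjoint


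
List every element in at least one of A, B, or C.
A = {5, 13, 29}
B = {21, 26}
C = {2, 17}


A ∪ B = {5, 13, 21, 26, 29}
(A ∪ B) ∪ C = {2, 5, 13, 17, 21, 26, 29}

A ∪ B ∪ C = {2, 5, 13, 17, 21, 26, 29}


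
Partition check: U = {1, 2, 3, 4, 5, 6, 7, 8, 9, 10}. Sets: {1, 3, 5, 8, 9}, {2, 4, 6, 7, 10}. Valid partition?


A partition requires: (1) non-empty parts, (2) pairwise disjoint, (3) union = U
Parts: {1, 3, 5, 8, 9}, {2, 4, 6, 7, 10}
Union of parts: {1, 2, 3, 4, 5, 6, 7, 8, 9, 10}
U = {1, 2, 3, 4, 5, 6, 7, 8, 9, 10}
All non-empty? True
Pairwise disjoint? True
Covers U? True

Yes, valid partition


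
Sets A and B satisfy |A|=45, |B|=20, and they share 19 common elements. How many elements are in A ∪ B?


|A ∪ B| = |A| + |B| - |A ∩ B|
= 45 + 20 - 19
= 46

|A ∪ B| = 46


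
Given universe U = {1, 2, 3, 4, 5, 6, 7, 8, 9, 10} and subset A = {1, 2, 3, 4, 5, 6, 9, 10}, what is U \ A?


Aᶜ = U \ A = elements in U but not in A
U = {1, 2, 3, 4, 5, 6, 7, 8, 9, 10}
A = {1, 2, 3, 4, 5, 6, 9, 10}
Aᶜ = {7, 8}

Aᶜ = {7, 8}


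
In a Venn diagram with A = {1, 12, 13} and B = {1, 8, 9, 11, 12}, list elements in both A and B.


A = {1, 12, 13}
B = {1, 8, 9, 11, 12}
Region: in both A and B
Elements: {1, 12}

Elements in both A and B: {1, 12}


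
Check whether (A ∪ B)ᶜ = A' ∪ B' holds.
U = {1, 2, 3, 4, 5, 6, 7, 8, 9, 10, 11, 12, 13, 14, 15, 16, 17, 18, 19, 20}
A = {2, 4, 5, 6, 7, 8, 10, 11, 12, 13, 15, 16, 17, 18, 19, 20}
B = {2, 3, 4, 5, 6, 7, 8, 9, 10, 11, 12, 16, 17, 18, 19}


LHS: A ∪ B = {2, 3, 4, 5, 6, 7, 8, 9, 10, 11, 12, 13, 15, 16, 17, 18, 19, 20}
(A ∪ B)' = U \ (A ∪ B) = {1, 14}
A' = {1, 3, 9, 14}, B' = {1, 13, 14, 15, 20}
Claimed RHS: A' ∪ B' = {1, 3, 9, 13, 14, 15, 20}
Identity is INVALID: LHS = {1, 14} but the RHS claimed here equals {1, 3, 9, 13, 14, 15, 20}. The correct form is (A ∪ B)' = A' ∩ B'.

Identity is invalid: (A ∪ B)' = {1, 14} but A' ∪ B' = {1, 3, 9, 13, 14, 15, 20}. The correct De Morgan law is (A ∪ B)' = A' ∩ B'.


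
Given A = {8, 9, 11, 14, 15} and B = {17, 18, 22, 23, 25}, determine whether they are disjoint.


Disjoint means A ∩ B = ∅.
A ∩ B = ∅
A ∩ B = ∅, so A and B are disjoint.

Yes, A and B are disjoint


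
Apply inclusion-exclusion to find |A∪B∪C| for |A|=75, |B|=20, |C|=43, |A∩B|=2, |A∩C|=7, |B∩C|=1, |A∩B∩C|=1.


|A∪B∪C| = |A|+|B|+|C| - |A∩B|-|A∩C|-|B∩C| + |A∩B∩C|
= 75+20+43 - 2-7-1 + 1
= 138 - 10 + 1
= 129

|A ∪ B ∪ C| = 129


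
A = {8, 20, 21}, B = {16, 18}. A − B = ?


A \ B = elements in A but not in B
A = {8, 20, 21}
B = {16, 18}
Remove from A any elements in B
A \ B = {8, 20, 21}

A \ B = {8, 20, 21}


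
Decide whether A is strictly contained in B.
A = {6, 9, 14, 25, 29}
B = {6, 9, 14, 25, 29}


A ⊂ B requires: A ⊆ B AND A ≠ B.
A ⊆ B? Yes
A = B? Yes
A = B, so A is not a PROPER subset.

No, A is not a proper subset of B


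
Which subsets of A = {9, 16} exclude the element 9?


A subset of A that omits 9 is a subset of A \ {9}, so there are 2^(n-1) = 2^1 = 2 of them.
Subsets excluding 9: ∅, {16}

Subsets excluding 9 (2 total): ∅, {16}


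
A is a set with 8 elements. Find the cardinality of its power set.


Number of subsets = 2^n
= 2^8
= 256

|P(A)| = 256


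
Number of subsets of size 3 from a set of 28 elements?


C(n,k) = n! / (k!(n-k)!)
C(28,3) = 28! / (3!25!)
= 3276

C(28,3) = 3276


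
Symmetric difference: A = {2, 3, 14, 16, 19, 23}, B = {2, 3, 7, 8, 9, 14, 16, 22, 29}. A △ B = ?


A △ B = (A \ B) ∪ (B \ A) = elements in exactly one of A or B
A \ B = {19, 23}
B \ A = {7, 8, 9, 22, 29}
A △ B = {7, 8, 9, 19, 22, 23, 29}

A △ B = {7, 8, 9, 19, 22, 23, 29}


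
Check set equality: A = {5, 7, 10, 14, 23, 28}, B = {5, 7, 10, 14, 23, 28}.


Two sets are equal iff they have exactly the same elements.
A = {5, 7, 10, 14, 23, 28}
B = {5, 7, 10, 14, 23, 28}
Same elements → A = B

Yes, A = B


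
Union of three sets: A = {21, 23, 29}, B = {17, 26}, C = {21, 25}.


A ∪ B = {17, 21, 23, 26, 29}
(A ∪ B) ∪ C = {17, 21, 23, 25, 26, 29}

A ∪ B ∪ C = {17, 21, 23, 25, 26, 29}


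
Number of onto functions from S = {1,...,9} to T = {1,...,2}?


n = |S| = 9, k = |T| = 2. Surjections via inclusion-exclusion:
S(n,k) = Σ(-1)^i × C(k,i) × (k-i)^n, i=0 to k
i=0: (-1)^0×C(2,0)×2^9 = 512
i=1: (-1)^1×C(2,1)×1^9 = -2
i=2: (-1)^2×C(2,2)×0^9 = 0
Total = 510

Number of surjections = 510


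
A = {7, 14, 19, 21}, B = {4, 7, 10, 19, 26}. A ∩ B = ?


A ∩ B = elements in both A and B
A = {7, 14, 19, 21}
B = {4, 7, 10, 19, 26}
A ∩ B = {7, 19}

A ∩ B = {7, 19}


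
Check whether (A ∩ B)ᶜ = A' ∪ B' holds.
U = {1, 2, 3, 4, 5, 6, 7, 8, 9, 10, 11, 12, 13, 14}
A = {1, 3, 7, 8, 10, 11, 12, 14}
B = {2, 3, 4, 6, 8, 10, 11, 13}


LHS: A ∩ B = {3, 8, 10, 11}
(A ∩ B)' = U \ (A ∩ B) = {1, 2, 4, 5, 6, 7, 9, 12, 13, 14}
A' = {2, 4, 5, 6, 9, 13}, B' = {1, 5, 7, 9, 12, 14}
Claimed RHS: A' ∪ B' = {1, 2, 4, 5, 6, 7, 9, 12, 13, 14}
Identity is VALID: LHS = RHS = {1, 2, 4, 5, 6, 7, 9, 12, 13, 14} ✓

Identity is valid. (A ∩ B)' = A' ∪ B' = {1, 2, 4, 5, 6, 7, 9, 12, 13, 14}


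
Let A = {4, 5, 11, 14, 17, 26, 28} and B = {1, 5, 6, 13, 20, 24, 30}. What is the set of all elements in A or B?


A ∪ B = all elements in A or B (or both)
A = {4, 5, 11, 14, 17, 26, 28}
B = {1, 5, 6, 13, 20, 24, 30}
A ∪ B = {1, 4, 5, 6, 11, 13, 14, 17, 20, 24, 26, 28, 30}

A ∪ B = {1, 4, 5, 6, 11, 13, 14, 17, 20, 24, 26, 28, 30}


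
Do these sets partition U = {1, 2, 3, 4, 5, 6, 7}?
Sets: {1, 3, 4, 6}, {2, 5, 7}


A partition requires: (1) non-empty parts, (2) pairwise disjoint, (3) union = U
Parts: {1, 3, 4, 6}, {2, 5, 7}
Union of parts: {1, 2, 3, 4, 5, 6, 7}
U = {1, 2, 3, 4, 5, 6, 7}
All non-empty? True
Pairwise disjoint? True
Covers U? True

Yes, valid partition


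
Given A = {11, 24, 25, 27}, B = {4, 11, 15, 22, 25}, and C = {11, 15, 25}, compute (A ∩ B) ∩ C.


A ∩ B = {11, 25}
(A ∩ B) ∩ C = {11, 25}

A ∩ B ∩ C = {11, 25}


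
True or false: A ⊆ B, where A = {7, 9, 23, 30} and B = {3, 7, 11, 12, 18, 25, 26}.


A ⊆ B means every element of A is in B.
Elements in A not in B: {9, 23, 30}
So A ⊄ B.

No, A ⊄ B


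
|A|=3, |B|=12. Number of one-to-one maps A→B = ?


An injection sends each of |A| = 3 inputs to a distinct output in B.
# injections = |B|·(|B|-1)·…·(|B|-|A|+1) = 12! / (12 - 3)!
= 12 × 11 × 10
= 1320

Number of injections = 1320


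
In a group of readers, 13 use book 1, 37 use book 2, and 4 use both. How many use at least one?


|A ∪ B| = |A| + |B| - |A ∩ B|
= 13 + 37 - 4
= 46

|A ∪ B| = 46


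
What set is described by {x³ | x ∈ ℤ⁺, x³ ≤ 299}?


Checking each candidate:
Condition: positive perfect cubes ≤ 299
Result = {1, 8, 27, 64, 125, 216}

{1, 8, 27, 64, 125, 216}


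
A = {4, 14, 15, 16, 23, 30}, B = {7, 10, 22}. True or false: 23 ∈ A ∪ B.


A = {4, 14, 15, 16, 23, 30}, B = {7, 10, 22}
A ∪ B = all elements in A or B
A ∪ B = {4, 7, 10, 14, 15, 16, 22, 23, 30}
Checking if 23 ∈ A ∪ B
23 is in A ∪ B → True

23 ∈ A ∪ B


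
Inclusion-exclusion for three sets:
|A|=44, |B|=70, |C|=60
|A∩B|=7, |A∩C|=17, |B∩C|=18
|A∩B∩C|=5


|A∪B∪C| = |A|+|B|+|C| - |A∩B|-|A∩C|-|B∩C| + |A∩B∩C|
= 44+70+60 - 7-17-18 + 5
= 174 - 42 + 5
= 137

|A ∪ B ∪ C| = 137


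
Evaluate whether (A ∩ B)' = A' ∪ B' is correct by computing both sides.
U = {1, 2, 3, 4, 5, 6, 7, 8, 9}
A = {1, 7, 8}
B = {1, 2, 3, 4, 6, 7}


LHS: A ∩ B = {1, 7}
(A ∩ B)' = U \ (A ∩ B) = {2, 3, 4, 5, 6, 8, 9}
A' = {2, 3, 4, 5, 6, 9}, B' = {5, 8, 9}
Claimed RHS: A' ∪ B' = {2, 3, 4, 5, 6, 8, 9}
Identity is VALID: LHS = RHS = {2, 3, 4, 5, 6, 8, 9} ✓

Identity is valid. (A ∩ B)' = A' ∪ B' = {2, 3, 4, 5, 6, 8, 9}


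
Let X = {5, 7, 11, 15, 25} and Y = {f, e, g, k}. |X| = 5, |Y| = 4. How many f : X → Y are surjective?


n = |X| = 5, k = |Y| = 4. Surjections via inclusion-exclusion:
S(n,k) = Σ(-1)^i × C(k,i) × (k-i)^n, i=0 to k
i=0: (-1)^0×C(4,0)×4^5 = 1024
i=1: (-1)^1×C(4,1)×3^5 = -972
i=2: (-1)^2×C(4,2)×2^5 = 192
i=3: (-1)^3×C(4,3)×1^5 = -4
i=4: (-1)^4×C(4,4)×0^5 = 0
Total = 240

Number of surjections = 240


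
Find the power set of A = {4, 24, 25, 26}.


|A| = 4, so |P(A)| = 2^4 = 16
Enumerate subsets by cardinality (0 to 4):
∅, {4}, {24}, {25}, {26}, {4, 24}, {4, 25}, {4, 26}, {24, 25}, {24, 26}, {25, 26}, {4, 24, 25}, {4, 24, 26}, {4, 25, 26}, {24, 25, 26}, {4, 24, 25, 26}

P(A) has 16 subsets: ∅, {4}, {24}, {25}, {26}, {4, 24}, {4, 25}, {4, 26}, {24, 25}, {24, 26}, {25, 26}, {4, 24, 25}, {4, 24, 26}, {4, 25, 26}, {24, 25, 26}, {4, 24, 25, 26}


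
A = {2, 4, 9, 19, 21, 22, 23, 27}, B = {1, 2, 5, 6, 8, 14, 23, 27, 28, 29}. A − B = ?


A \ B = elements in A but not in B
A = {2, 4, 9, 19, 21, 22, 23, 27}
B = {1, 2, 5, 6, 8, 14, 23, 27, 28, 29}
Remove from A any elements in B
A \ B = {4, 9, 19, 21, 22}

A \ B = {4, 9, 19, 21, 22}


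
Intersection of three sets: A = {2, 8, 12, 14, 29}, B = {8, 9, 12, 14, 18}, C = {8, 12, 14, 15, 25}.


A ∩ B = {8, 12, 14}
(A ∩ B) ∩ C = {8, 12, 14}

A ∩ B ∩ C = {8, 12, 14}


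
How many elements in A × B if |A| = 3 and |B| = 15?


|A × B| = |A| × |B|
= 3 × 15
= 45

|A × B| = 45


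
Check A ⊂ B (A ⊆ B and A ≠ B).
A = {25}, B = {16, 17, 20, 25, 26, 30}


A ⊂ B requires: A ⊆ B AND A ≠ B.
A ⊆ B? Yes
A = B? No
A ⊂ B: Yes (A is a proper subset of B)

Yes, A ⊂ B


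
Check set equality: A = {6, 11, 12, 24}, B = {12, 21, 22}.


Two sets are equal iff they have exactly the same elements.
A = {6, 11, 12, 24}
B = {12, 21, 22}
Differences: {6, 11, 21, 22, 24}
A ≠ B

No, A ≠ B


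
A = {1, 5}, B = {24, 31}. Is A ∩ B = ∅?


Disjoint means A ∩ B = ∅.
A ∩ B = ∅
A ∩ B = ∅, so A and B are disjoint.

Yes, A and B are disjoint


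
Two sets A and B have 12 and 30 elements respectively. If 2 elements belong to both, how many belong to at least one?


|A ∪ B| = |A| + |B| - |A ∩ B|
= 12 + 30 - 2
= 40

|A ∪ B| = 40


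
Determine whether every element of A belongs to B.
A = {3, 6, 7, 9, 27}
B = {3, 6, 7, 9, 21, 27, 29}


A ⊆ B means every element of A is in B.
All elements of A are in B.
So A ⊆ B.

Yes, A ⊆ B


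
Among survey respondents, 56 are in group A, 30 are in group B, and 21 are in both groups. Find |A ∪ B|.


|A ∪ B| = |A| + |B| - |A ∩ B|
= 56 + 30 - 21
= 65

|A ∪ B| = 65


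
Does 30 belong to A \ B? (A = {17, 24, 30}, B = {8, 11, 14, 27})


A = {17, 24, 30}, B = {8, 11, 14, 27}
A \ B = elements in A but not in B
A \ B = {17, 24, 30}
Checking if 30 ∈ A \ B
30 is in A \ B → True

30 ∈ A \ B


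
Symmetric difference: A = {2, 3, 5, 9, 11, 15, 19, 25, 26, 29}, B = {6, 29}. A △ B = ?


A △ B = (A \ B) ∪ (B \ A) = elements in exactly one of A or B
A \ B = {2, 3, 5, 9, 11, 15, 19, 25, 26}
B \ A = {6}
A △ B = {2, 3, 5, 6, 9, 11, 15, 19, 25, 26}

A △ B = {2, 3, 5, 6, 9, 11, 15, 19, 25, 26}


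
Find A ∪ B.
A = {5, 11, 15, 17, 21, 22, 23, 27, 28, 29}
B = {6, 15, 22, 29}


A ∪ B = all elements in A or B (or both)
A = {5, 11, 15, 17, 21, 22, 23, 27, 28, 29}
B = {6, 15, 22, 29}
A ∪ B = {5, 6, 11, 15, 17, 21, 22, 23, 27, 28, 29}

A ∪ B = {5, 6, 11, 15, 17, 21, 22, 23, 27, 28, 29}


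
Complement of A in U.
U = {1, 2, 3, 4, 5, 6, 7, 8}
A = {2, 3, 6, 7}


Aᶜ = U \ A = elements in U but not in A
U = {1, 2, 3, 4, 5, 6, 7, 8}
A = {2, 3, 6, 7}
Aᶜ = {1, 4, 5, 8}

Aᶜ = {1, 4, 5, 8}


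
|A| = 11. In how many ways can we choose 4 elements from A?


C(n,k) = n! / (k!(n-k)!)
C(11,4) = 11! / (4!7!)
= 330

C(11,4) = 330


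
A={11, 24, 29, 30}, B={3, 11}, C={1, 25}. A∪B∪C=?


A ∪ B = {3, 11, 24, 29, 30}
(A ∪ B) ∪ C = {1, 3, 11, 24, 25, 29, 30}

A ∪ B ∪ C = {1, 3, 11, 24, 25, 29, 30}


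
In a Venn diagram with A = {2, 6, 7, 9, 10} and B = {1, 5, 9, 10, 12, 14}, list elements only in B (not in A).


A = {2, 6, 7, 9, 10}
B = {1, 5, 9, 10, 12, 14}
Region: only in B (not in A)
Elements: {1, 5, 12, 14}

Elements only in B (not in A): {1, 5, 12, 14}


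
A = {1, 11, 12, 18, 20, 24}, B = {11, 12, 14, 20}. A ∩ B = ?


A ∩ B = elements in both A and B
A = {1, 11, 12, 18, 20, 24}
B = {11, 12, 14, 20}
A ∩ B = {11, 12, 20}

A ∩ B = {11, 12, 20}


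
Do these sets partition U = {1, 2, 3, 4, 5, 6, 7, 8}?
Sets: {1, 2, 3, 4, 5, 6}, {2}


A partition requires: (1) non-empty parts, (2) pairwise disjoint, (3) union = U
Parts: {1, 2, 3, 4, 5, 6}, {2}
Union of parts: {1, 2, 3, 4, 5, 6}
U = {1, 2, 3, 4, 5, 6, 7, 8}
All non-empty? True
Pairwise disjoint? False
Covers U? False

No, not a valid partition


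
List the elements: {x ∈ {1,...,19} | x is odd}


Checking each candidate:
Condition: odd numbers in {1,...,19}
Result = {1, 3, 5, 7, 9, 11, 13, 15, 17, 19}

{1, 3, 5, 7, 9, 11, 13, 15, 17, 19}


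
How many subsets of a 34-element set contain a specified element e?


Subsets of A containing e correspond to subsets of A \ {e}, which has 33 elements.
Count = 2^(n-1) = 2^33
= 8589934592

Number of subsets containing e = 8589934592


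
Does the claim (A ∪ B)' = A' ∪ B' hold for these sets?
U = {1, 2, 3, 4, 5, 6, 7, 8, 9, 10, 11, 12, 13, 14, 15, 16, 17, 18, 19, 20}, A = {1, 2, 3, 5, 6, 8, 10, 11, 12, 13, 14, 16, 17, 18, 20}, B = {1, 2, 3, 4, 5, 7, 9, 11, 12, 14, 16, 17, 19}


LHS: A ∪ B = {1, 2, 3, 4, 5, 6, 7, 8, 9, 10, 11, 12, 13, 14, 16, 17, 18, 19, 20}
(A ∪ B)' = U \ (A ∪ B) = {15}
A' = {4, 7, 9, 15, 19}, B' = {6, 8, 10, 13, 15, 18, 20}
Claimed RHS: A' ∪ B' = {4, 6, 7, 8, 9, 10, 13, 15, 18, 19, 20}
Identity is INVALID: LHS = {15} but the RHS claimed here equals {4, 6, 7, 8, 9, 10, 13, 15, 18, 19, 20}. The correct form is (A ∪ B)' = A' ∩ B'.

Identity is invalid: (A ∪ B)' = {15} but A' ∪ B' = {4, 6, 7, 8, 9, 10, 13, 15, 18, 19, 20}. The correct De Morgan law is (A ∪ B)' = A' ∩ B'.
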